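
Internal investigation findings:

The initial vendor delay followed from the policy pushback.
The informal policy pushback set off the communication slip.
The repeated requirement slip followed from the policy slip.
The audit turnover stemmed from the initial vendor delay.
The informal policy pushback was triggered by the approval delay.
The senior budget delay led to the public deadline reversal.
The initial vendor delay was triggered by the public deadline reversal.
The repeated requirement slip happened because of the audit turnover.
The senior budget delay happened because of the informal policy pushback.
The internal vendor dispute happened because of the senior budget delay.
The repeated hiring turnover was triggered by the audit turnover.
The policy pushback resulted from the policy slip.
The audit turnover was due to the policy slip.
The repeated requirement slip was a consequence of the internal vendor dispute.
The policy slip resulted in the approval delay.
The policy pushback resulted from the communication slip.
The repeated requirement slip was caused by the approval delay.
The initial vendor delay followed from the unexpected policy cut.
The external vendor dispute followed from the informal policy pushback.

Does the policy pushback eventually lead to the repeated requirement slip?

There is a causal chain: the policy pushback → the initial vendor delay → the audit turnover → the repeated requirement slip.

Yes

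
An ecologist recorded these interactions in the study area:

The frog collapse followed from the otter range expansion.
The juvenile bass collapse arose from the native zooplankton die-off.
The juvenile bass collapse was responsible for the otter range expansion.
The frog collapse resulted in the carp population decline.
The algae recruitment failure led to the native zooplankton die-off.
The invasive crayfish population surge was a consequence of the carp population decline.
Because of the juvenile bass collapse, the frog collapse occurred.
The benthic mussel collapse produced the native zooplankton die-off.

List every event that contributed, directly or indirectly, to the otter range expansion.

Immediate cause of the otter range expansion: the juvenile bass collapse.
Further upstream: the algae recruitment failure, the native zooplankton die-off, the benthic mussel collapse.

the algae recruitment failure, the benthic mussel collapse, the juvenile bass collapse, the native zooplankton die-off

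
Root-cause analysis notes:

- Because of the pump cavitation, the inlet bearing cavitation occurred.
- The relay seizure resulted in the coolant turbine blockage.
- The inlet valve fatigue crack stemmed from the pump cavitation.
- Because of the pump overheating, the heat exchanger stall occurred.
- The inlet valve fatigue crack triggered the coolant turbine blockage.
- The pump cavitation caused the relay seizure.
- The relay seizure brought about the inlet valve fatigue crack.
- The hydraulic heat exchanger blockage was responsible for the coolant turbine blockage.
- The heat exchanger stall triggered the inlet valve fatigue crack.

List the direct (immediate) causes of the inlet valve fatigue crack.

Upstream contributors include the pump overheating, but only the heat exchanger stall, the pump cavitation, the relay seizure feed directly into the inlet valve fatigue crack.

the heat exchanger stall, the pump cavitation, the relay seizure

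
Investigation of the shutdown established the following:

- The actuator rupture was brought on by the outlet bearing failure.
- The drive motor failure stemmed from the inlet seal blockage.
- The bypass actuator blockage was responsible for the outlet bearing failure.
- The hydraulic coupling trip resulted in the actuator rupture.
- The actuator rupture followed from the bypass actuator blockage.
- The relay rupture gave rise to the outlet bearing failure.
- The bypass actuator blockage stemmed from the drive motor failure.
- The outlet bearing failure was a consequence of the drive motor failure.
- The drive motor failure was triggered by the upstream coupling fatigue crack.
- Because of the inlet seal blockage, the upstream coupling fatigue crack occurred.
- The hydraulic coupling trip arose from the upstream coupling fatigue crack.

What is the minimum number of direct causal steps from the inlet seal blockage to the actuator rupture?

3

Shortest chain: the inlet seal blockage → the upstream coupling fatigue crack → the hydraulic coupling trip → the actuator rupture.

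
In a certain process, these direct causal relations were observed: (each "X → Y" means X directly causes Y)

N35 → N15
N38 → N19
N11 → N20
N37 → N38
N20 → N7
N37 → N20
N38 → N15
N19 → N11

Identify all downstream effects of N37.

N11, N15, N19, N20, N38, N7

Direct effects: N38, N20.
2 steps out: N19, N15, N7.
3 steps out: N11.
Not reachable from it: N35.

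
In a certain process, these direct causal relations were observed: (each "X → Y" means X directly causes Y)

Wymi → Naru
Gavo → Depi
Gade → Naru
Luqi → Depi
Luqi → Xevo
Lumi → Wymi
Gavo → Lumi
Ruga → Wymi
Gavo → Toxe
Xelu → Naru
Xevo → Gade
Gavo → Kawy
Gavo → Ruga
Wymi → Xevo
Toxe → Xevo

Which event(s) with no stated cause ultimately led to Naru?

Tracing upstream from Naru: Naru ← Gade ← Xevo ← Luqi.
A separate upstream branch: Naru ← Wymi ← Lumi ← Gavo.
A separate upstream branch: Naru ← Xelu.
Each of those chain origins has no stated cause.

Gavo, Luqi, Xelu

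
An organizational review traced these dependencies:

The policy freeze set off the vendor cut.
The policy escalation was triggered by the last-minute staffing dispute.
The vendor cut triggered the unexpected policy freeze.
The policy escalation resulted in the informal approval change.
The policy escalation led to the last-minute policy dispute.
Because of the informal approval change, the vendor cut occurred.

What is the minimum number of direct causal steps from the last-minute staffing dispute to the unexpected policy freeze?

4

Shortest chain: the last-minute staffing dispute → the policy escalation → the informal approval change → the vendor cut → the unexpected policy freeze.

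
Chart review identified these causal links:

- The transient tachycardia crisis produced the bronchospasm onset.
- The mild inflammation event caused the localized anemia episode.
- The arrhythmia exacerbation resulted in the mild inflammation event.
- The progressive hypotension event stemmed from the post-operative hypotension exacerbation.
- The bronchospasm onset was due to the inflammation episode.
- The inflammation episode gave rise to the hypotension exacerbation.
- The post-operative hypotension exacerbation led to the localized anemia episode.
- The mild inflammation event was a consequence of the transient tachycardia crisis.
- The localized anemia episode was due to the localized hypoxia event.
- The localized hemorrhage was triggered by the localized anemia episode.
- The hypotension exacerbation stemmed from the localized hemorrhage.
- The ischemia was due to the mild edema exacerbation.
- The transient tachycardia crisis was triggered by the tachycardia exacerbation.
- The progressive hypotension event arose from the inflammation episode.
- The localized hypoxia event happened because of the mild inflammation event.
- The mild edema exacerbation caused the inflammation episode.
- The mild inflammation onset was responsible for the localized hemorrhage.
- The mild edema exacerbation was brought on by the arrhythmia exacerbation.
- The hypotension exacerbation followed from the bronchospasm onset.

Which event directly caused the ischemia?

Upstream contributors include the arrhythmia exacerbation, but only the mild edema exacerbation feeds directly into the ischemia.

the mild edema exacerbation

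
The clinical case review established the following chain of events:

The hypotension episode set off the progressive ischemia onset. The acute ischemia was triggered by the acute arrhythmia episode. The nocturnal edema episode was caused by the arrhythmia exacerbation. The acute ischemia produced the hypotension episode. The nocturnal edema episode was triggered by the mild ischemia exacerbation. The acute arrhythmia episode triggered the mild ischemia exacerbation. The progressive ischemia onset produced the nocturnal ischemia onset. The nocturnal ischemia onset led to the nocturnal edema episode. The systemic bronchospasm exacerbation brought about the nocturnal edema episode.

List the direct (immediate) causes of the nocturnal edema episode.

the arrhythmia exacerbation, the mild ischemia exacerbation, the nocturnal ischemia onset, the systemic bronchospasm exacerbation

Upstream contributors include the acute arrhythmia episode, the acute ischemia, the hypotension episode, the progressive ischemia onset, but only the arrhythmia exacerbation, the mild ischemia exacerbation, the nocturnal ischemia onset, the systemic bronchospasm exacerbation feed directly into the nocturnal edema episode.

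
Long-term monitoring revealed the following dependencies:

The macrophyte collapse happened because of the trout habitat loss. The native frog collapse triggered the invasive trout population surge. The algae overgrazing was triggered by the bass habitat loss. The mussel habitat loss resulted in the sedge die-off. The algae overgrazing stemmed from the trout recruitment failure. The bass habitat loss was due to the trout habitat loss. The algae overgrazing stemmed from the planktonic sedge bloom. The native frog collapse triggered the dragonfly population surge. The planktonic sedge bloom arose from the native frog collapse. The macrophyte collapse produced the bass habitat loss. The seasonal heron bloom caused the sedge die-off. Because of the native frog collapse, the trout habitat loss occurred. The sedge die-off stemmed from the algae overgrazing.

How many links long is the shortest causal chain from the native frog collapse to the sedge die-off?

3

Shortest chain: the native frog collapse → the planktonic sedge bloom → the algae overgrazing → the sedge die-off.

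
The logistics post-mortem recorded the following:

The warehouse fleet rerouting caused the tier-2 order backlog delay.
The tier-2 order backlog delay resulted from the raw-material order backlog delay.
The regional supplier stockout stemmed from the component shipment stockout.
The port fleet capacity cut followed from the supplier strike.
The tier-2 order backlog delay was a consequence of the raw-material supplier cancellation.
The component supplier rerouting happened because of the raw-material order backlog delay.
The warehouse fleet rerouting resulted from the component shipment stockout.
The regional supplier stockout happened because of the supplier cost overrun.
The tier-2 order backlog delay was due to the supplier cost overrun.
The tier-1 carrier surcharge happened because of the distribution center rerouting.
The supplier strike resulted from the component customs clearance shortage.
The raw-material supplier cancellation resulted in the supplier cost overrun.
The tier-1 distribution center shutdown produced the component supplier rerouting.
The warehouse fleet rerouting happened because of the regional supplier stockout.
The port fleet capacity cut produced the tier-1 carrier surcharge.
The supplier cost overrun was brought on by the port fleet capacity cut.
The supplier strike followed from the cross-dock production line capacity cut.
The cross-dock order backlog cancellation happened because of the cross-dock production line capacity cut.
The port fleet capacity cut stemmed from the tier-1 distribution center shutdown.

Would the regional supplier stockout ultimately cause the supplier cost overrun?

The regional supplier stockout leads to the warehouse fleet rerouting, the tier-2 order backlog delay; the supplier cost overrun is not among them.

No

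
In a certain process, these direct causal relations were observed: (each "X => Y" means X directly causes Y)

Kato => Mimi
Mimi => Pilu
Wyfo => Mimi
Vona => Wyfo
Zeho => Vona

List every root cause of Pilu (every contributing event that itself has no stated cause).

Kato, Zeho

Tracing upstream from Pilu: Pilu ← Mimi ← Wyfo ← Vona ← Zeho.
A separate upstream branch: Pilu ← Mimi ← Kato.
Each of those chain origins has no stated cause.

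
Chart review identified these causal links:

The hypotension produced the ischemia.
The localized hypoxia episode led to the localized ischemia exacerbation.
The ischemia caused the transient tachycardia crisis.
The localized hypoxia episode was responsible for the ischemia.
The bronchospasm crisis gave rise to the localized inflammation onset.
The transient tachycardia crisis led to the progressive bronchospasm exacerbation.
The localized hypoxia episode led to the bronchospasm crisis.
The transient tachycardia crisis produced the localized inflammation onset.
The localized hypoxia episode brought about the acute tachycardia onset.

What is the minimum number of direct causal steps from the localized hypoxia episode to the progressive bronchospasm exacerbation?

Shortest chain: the localized hypoxia episode → the ischemia → the transient tachycardia crisis → the progressive bronchospasm exacerbation.

3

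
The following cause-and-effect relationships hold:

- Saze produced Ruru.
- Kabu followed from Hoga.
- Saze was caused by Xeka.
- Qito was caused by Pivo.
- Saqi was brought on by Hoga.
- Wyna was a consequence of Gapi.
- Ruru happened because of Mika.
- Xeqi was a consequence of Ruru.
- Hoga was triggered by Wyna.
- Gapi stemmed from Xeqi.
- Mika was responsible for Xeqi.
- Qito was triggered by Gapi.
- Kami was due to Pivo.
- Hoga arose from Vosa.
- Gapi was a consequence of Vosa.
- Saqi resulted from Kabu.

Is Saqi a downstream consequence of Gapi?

There is a causal chain: Gapi → Wyna → Hoga → Saqi.

Yes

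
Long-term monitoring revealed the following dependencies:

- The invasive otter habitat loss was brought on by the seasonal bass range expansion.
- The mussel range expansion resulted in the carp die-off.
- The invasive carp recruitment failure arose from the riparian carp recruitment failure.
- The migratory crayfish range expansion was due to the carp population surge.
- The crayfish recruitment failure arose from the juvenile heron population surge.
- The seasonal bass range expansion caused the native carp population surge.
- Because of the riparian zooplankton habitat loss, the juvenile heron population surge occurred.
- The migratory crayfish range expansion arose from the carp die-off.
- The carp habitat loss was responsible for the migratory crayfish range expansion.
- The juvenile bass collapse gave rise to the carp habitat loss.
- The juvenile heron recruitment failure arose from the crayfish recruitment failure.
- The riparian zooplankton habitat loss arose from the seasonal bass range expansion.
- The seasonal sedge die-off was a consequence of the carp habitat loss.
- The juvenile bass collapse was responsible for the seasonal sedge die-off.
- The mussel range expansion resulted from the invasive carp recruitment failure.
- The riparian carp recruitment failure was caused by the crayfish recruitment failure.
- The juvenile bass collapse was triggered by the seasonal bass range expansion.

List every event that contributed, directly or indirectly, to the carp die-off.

Immediate cause of the carp die-off: the mussel range expansion.
Further upstream: the seasonal bass range expansion, the riparian zooplankton habitat loss, the juvenile heron population surge, the crayfish recruitment failure, the riparian carp recruitment failure, the invasive carp recruitment failure.

the crayfish recruitment failure, the invasive carp recruitment failure, the juvenile heron population surge, the mussel range expansion, the riparian carp recruitment failure, the riparian zooplankton habitat loss, the seasonal bass range expansion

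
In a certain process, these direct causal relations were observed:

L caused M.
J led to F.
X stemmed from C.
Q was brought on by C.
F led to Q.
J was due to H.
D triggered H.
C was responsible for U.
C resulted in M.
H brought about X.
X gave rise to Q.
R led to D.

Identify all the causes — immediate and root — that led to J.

Immediate cause of J: H.
Further upstream: R, D.

D, H, R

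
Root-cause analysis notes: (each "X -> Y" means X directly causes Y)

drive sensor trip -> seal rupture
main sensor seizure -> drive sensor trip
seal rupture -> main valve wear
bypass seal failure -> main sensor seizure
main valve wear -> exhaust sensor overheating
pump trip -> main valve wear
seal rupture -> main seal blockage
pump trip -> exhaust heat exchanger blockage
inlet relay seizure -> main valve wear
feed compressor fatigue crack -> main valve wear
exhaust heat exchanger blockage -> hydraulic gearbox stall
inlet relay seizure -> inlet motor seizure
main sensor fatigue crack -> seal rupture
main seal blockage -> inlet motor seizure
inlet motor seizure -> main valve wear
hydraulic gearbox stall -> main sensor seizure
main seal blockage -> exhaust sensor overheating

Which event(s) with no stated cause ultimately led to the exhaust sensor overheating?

Tracing upstream from the exhaust sensor overheating: the exhaust sensor overheating ← the main valve wear ← the feed compressor fatigue crack.
A separate upstream branch: the exhaust sensor overheating ← the main seal blockage ← the seal rupture ← the main sensor fatigue crack.
A separate upstream branch: the exhaust sensor overheating ← the main valve wear ← the pump trip.
A separate upstream branch: the exhaust sensor overheating ← the main seal blockage ← the seal rupture ← the drive sensor trip ← the main sensor seizure ← the bypass seal failure.
A separate upstream branch: the exhaust sensor overheating ← the main valve wear ← the inlet relay seizure.
Each of those chain origins has no stated cause.

the bypass seal failure, the feed compressor fatigue crack, the inlet relay seizure, the main sensor fatigue crack, the pump trip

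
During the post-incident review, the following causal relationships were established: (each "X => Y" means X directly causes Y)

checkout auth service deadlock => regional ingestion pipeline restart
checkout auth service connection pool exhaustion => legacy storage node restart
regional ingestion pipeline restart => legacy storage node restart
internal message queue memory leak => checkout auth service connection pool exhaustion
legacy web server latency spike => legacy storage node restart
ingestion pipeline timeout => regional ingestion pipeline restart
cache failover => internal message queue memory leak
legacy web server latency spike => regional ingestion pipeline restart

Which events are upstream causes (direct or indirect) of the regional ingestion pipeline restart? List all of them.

Immediate causes of the regional ingestion pipeline restart: the ingestion pipeline timeout, the legacy web server latency spike, the checkout auth service deadlock.

the checkout auth service deadlock, the ingestion pipeline timeout, the legacy web server latency spike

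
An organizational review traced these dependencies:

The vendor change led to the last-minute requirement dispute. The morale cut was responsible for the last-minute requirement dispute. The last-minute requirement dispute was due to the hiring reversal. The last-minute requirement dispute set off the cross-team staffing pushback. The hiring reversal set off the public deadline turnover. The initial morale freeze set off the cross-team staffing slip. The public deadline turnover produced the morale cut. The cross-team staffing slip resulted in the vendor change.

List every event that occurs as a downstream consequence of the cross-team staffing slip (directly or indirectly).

Direct effects: the vendor change.
2 steps out: the last-minute requirement dispute.
3 steps out: the cross-team staffing pushback.
Not reachable from it: the hiring reversal, the public deadline turnover, the initial morale freeze, the morale cut.

the cross-team staffing pushback, the last-minute requirement dispute, the vendor change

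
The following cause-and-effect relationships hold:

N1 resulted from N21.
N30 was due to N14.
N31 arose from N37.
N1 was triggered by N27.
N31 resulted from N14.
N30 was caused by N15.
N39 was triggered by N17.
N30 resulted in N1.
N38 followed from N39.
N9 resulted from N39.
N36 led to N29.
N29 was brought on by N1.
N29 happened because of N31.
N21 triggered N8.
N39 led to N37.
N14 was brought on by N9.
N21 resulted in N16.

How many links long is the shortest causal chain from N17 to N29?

Shortest chain: N17 → N39 → N37 → N31 → N29.

4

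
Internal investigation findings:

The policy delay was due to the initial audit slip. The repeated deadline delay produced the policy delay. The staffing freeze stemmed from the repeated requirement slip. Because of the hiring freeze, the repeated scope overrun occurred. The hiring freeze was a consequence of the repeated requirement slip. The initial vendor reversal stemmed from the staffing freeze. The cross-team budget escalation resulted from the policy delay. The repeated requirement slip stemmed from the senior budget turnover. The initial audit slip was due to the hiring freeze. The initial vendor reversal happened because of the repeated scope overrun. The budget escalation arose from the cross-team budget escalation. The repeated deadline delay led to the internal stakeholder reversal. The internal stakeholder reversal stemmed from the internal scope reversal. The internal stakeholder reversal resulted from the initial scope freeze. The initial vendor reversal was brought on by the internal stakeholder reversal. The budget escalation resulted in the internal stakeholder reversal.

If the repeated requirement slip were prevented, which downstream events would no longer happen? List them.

Downstream of the repeated requirement slip: the hiring freeze, the staffing freeze, the initial audit slip, the policy delay, the cross-team budget escalation, the budget escalation, the repeated scope overrun, the internal stakeholder reversal, the initial vendor reversal.
Of those, still caused via another path: the policy delay, the cross-team budget escalation, the budget escalation, the internal stakeholder reversal, the initial vendor reversal.
The remainder have no surviving cause.

the hiring freeze, the initial audit slip, the repeated scope overrun, the staffing freeze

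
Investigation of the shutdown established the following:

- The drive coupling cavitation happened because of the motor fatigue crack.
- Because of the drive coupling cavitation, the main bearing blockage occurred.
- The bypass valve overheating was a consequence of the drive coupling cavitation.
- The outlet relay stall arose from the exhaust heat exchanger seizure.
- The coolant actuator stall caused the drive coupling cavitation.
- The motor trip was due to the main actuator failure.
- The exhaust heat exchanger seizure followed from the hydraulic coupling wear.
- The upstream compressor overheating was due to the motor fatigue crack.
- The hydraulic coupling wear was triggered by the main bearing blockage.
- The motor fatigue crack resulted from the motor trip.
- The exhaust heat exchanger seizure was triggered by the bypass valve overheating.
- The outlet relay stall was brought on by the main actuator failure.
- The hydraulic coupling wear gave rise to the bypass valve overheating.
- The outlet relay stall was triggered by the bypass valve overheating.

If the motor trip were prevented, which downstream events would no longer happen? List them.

the motor fatigue crack, the upstream compressor overheating

Downstream of the motor trip: the motor fatigue crack, the drive coupling cavitation, the upstream compressor overheating, the main bearing blockage, the hydraulic coupling wear, the bypass valve overheating, the exhaust heat exchanger seizure, the outlet relay stall.
Of those, still caused via another path: the drive coupling cavitation, the main bearing blockage, the hydraulic coupling wear, the bypass valve overheating, the exhaust heat exchanger seizure, the outlet relay stall.
The remainder have no surviving cause.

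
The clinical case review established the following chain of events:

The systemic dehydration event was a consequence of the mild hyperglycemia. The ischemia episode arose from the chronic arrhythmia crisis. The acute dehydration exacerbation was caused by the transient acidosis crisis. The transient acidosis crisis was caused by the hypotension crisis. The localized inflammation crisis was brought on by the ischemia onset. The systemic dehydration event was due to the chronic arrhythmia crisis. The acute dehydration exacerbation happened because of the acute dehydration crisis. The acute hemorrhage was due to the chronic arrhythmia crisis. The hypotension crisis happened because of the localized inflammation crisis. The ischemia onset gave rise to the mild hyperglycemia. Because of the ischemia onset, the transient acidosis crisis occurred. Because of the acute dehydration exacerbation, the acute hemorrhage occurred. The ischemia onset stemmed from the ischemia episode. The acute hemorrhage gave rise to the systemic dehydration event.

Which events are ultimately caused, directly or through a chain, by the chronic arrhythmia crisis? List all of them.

Direct effects: the ischemia episode, the acute hemorrhage, the systemic dehydration event.
2 steps out: the ischemia onset.
3 steps out: the localized inflammation crisis, the mild hyperglycemia, the transient acidosis crisis.
4 steps out: the hypotension crisis, the acute dehydration exacerbation.
Not reachable from it: the acute dehydration crisis.

the acute dehydration exacerbation, the acute hemorrhage, the hypotension crisis, the ischemia episode, the ischemia onset, the localized inflammation crisis, the mild hyperglycemia, the systemic dehydration event, the transient acidosis crisis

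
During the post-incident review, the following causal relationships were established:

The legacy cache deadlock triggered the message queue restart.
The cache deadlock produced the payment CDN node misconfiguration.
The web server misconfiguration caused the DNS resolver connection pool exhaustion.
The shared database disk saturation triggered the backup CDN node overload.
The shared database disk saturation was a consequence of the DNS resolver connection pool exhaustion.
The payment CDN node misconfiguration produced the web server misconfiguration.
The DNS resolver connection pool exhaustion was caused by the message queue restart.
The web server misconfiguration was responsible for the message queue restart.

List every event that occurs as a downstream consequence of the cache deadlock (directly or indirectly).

Direct effects: the payment CDN node misconfiguration.
2 steps out: the web server misconfiguration.
3 steps out: the message queue restart, the DNS resolver connection pool exhaustion.
4 steps out: the shared database disk saturation.
5 steps out: the backup CDN node overload.
Not reachable from it: the legacy cache deadlock.

the DNS resolver connection pool exhaustion, the backup CDN node overload, the message queue restart, the payment CDN node misconfiguration, the shared database disk saturation, the web server misconfiguration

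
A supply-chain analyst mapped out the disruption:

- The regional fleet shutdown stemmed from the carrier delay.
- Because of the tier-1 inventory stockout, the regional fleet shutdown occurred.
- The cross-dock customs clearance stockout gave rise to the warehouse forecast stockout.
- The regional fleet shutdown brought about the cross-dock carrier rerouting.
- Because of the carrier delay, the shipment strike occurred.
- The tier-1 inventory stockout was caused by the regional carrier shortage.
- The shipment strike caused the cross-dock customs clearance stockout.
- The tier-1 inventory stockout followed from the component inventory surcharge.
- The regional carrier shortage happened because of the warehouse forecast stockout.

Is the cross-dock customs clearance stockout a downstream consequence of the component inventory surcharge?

No

The component inventory surcharge leads to the tier-1 inventory stockout, the regional fleet shutdown, the cross-dock carrier rerouting; the cross-dock customs clearance stockout is not among them.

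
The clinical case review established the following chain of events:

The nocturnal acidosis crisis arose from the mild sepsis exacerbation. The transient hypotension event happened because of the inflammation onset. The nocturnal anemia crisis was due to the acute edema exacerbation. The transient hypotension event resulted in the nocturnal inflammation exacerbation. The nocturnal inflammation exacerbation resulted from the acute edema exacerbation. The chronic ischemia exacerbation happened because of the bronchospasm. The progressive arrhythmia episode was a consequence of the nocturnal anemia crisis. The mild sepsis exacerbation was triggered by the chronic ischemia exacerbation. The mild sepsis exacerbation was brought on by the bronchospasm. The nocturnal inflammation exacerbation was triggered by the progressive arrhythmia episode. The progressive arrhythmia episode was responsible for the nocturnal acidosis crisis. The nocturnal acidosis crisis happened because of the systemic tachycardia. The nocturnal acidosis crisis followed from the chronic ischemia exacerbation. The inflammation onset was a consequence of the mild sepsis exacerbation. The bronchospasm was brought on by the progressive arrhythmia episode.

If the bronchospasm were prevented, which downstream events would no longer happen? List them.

Downstream of the bronchospasm: the chronic ischemia exacerbation, the mild sepsis exacerbation, the inflammation onset, the transient hypotension event, the nocturnal inflammation exacerbation, the nocturnal acidosis crisis.
Of those, still caused via another path: the nocturnal inflammation exacerbation, the nocturnal acidosis crisis.
The remainder have no surviving cause.

the chronic ischemia exacerbation, the inflammation onset, the mild sepsis exacerbation, the transient hypotension event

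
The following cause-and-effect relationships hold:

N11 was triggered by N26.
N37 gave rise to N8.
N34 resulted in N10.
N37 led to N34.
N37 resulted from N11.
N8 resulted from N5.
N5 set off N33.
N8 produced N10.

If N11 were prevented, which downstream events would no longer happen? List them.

Downstream of N11: N37, N34, N8, N10.
Of those, still caused via another path: N8, N10.
The remainder have no surviving cause.

N34, N37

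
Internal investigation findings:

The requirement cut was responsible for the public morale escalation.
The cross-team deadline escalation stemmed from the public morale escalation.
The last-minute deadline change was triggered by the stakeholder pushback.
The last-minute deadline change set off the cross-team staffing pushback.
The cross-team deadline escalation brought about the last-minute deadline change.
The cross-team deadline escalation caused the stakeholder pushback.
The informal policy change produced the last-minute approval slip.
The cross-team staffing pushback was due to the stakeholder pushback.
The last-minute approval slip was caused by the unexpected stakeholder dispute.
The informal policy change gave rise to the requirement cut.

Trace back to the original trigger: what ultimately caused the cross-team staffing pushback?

the informal policy change

Tracing upstream from the cross-team staffing pushback: the cross-team staffing pushback ← the stakeholder pushback ← the cross-team deadline escalation ← the public morale escalation ← the requirement cut ← the informal policy change.
The informal policy change has no stated cause, so it is the root.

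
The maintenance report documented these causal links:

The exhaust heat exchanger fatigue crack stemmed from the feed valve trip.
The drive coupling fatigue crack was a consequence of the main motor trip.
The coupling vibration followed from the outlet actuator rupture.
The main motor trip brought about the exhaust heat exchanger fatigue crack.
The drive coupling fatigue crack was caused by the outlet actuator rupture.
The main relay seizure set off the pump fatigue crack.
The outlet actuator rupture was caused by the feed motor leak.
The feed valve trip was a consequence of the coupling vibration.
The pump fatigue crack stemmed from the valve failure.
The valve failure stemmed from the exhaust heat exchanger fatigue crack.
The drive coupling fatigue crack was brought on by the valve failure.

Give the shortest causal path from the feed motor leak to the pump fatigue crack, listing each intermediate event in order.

the feed motor leak → the outlet actuator rupture
the outlet actuator rupture → the coupling vibration
the coupling vibration → the feed valve trip
the feed valve trip → the exhaust heat exchanger fatigue crack
the exhaust heat exchanger fatigue crack → the valve failure
the valve failure → the pump fatigue crack
Length: 6 steps.

the feed motor leak → the outlet actuator rupture → the coupling vibration → the feed valve trip → the exhaust heat exchanger fatigue crack → the valve failure → the pump fatigue crack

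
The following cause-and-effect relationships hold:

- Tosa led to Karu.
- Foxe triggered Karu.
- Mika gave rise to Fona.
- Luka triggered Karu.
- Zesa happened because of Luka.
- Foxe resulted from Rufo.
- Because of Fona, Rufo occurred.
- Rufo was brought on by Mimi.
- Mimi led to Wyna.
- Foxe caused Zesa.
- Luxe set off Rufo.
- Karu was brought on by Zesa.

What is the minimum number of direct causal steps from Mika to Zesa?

4

Shortest chain: Mika → Fona → Rufo → Foxe → Zesa.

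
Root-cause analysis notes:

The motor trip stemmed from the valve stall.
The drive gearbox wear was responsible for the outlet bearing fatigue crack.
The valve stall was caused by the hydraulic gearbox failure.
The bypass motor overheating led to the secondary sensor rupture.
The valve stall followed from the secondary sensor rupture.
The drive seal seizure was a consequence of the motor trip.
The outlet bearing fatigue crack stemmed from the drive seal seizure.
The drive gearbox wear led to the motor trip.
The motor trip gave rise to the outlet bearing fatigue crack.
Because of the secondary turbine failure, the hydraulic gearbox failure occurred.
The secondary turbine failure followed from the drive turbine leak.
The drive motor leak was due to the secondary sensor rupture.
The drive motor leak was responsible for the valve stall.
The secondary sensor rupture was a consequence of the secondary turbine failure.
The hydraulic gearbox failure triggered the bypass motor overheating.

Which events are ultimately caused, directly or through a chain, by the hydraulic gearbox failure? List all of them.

Direct effects: the bypass motor overheating, the valve stall.
2 steps out: the secondary sensor rupture, the motor trip.
3 steps out: the drive motor leak, the drive seal seizure, the outlet bearing fatigue crack.
Not reachable from it: the drive turbine leak, the secondary turbine failure, the drive gearbox wear.

the bypass motor overheating, the drive motor leak, the drive seal seizure, the motor trip, the outlet bearing fatigue crack, the secondary sensor rupture, the valve stall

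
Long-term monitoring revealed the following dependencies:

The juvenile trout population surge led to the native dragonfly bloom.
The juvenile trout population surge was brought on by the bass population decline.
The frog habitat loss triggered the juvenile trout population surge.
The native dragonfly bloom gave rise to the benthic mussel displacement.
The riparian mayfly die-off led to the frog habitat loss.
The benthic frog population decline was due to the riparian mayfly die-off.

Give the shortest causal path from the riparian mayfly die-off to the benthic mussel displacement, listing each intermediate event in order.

the riparian mayfly die-off → the frog habitat loss
the frog habitat loss → the juvenile trout population surge
the juvenile trout population surge → the native dragonfly bloom
the native dragonfly bloom → the benthic mussel displacement
Length: 4 steps.

the riparian mayfly die-off → the frog habitat loss → the juvenile trout population surge → the native dragonfly bloom → the benthic mussel displacement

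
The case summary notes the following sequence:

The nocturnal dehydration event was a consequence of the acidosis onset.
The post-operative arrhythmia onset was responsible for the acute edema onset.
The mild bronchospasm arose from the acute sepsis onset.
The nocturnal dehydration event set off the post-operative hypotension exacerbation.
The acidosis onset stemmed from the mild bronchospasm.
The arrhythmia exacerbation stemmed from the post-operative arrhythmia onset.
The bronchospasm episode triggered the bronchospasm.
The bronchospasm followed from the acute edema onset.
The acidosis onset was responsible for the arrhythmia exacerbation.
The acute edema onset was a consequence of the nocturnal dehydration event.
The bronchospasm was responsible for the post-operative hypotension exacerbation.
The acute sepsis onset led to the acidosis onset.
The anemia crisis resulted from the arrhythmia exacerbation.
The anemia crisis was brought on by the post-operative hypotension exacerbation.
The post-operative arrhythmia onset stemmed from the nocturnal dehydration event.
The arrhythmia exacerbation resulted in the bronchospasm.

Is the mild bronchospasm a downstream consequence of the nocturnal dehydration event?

The nocturnal dehydration event leads to the post-operative arrhythmia onset, the arrhythmia exacerbation, the acute edema onset, the bronchospasm, the post-operative hypotension exacerbation, the anemia crisis; the mild bronchospasm is not among them.

No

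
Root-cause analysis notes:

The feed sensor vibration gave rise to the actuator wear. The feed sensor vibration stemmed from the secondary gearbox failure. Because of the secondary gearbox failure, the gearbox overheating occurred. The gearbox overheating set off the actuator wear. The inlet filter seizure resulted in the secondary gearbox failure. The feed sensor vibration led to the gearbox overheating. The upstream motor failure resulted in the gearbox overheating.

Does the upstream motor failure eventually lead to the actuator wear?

Yes

There is a causal chain: the upstream motor failure → the gearbox overheating → the actuator wear.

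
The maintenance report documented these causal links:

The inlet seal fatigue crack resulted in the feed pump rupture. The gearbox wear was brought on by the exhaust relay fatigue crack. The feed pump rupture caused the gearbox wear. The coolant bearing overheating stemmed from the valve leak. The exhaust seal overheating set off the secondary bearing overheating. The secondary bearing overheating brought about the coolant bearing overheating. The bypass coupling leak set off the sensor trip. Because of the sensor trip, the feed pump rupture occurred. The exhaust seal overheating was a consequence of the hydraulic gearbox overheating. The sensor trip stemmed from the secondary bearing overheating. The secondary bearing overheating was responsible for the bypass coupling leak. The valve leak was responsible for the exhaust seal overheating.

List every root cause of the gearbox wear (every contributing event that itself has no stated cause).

the exhaust relay fatigue crack, the hydraulic gearbox overheating, the inlet seal fatigue crack, the valve leak

Tracing upstream from the gearbox wear: the gearbox wear ← the feed pump rupture ← the sensor trip ← the secondary bearing overheating ← the exhaust seal overheating ← the valve leak.
A separate upstream branch: the gearbox wear ← the feed pump rupture ← the sensor trip ← the secondary bearing overheating ← the exhaust seal overheating ← the hydraulic gearbox overheating.
A separate upstream branch: the gearbox wear ← the exhaust relay fatigue crack.
A separate upstream branch: the gearbox wear ← the feed pump rupture ← the inlet seal fatigue crack.
Each of those chain origins has no stated cause.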